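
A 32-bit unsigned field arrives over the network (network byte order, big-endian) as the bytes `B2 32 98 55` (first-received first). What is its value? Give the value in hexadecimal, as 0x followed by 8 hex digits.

0xB2329855

Big-endian: lowest address holds the most-significant byte.
The bytes are already most-significant first: 0xB2329855.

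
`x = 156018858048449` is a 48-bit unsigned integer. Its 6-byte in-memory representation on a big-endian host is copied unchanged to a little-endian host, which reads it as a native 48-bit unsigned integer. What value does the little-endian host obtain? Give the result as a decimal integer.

213011536602509

156018858048449 in 48-bit hexadecimal is 0x8DE5F89CBBC1.
Stored big-endian, the bytes at ascending addresses are 8D E5 F8 9C BB C1.
Read back as little-endian, the first byte is least significant, giving 0xC1BB9CF8E58D.
0xC1BB9CF8E58D = 213011536602509.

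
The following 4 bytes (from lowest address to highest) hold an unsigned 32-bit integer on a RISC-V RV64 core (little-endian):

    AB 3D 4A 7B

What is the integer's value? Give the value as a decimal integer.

2068463019

Little-endian stores the least-significant byte at the lowest address.
Reassemble most-significant byte first: 7B 4A 3D AB → 0x7B4A3DAB.
0x7B4A3DAB = 2068463019.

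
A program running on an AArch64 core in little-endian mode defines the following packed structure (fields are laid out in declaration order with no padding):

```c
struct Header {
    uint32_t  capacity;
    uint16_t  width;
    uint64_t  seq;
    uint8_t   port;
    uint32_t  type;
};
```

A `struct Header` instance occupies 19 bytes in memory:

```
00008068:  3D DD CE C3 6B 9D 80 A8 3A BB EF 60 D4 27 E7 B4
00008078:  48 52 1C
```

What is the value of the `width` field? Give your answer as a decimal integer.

`width` follows `capacity` (4 bytes), so it starts at byte offset 4 and occupies 2 bytes.
Bytes at offsets 4..5: 6B 9D.
Little-endian stores the least-significant byte at the lowest address.
Reassemble most-significant byte first: 9D 6B → 0x9D6B.
0x9D6B = 40299.

40299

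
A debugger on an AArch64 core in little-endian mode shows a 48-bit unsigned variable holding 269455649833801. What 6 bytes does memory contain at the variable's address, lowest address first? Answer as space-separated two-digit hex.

49 83 4A 88 11 F5

269455649833801 in hexadecimal, padded to 48 bits, is 0xF511884A8349.
Split into bytes (most-significant first): F5 11 88 4A 83 49.
Little-endian stores the least-significant byte at the lowest address.
So at ascending addresses the bytes are 49 83 4A 88 11 F5.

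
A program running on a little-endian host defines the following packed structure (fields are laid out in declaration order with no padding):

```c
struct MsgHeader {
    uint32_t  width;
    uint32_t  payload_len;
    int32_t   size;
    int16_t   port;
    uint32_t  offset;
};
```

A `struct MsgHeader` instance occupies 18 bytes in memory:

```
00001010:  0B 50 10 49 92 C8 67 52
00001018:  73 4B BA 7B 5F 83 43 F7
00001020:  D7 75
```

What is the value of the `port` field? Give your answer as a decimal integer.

-31905

`port` follows `width` (4 B), `payload_len` (4 B), `size` (4 B), so it starts at offset 4 + 4 + 4 = 12 and occupies 2 bytes.
Bytes at offsets 12..13: 5F 83.
In little-endian order the low byte comes first in memory.
Reassemble most-significant byte first: 83 5F → 0x835F.
Top bit is set, so as a signed 16-bit value this is 0x835F − 2^16 = -31905.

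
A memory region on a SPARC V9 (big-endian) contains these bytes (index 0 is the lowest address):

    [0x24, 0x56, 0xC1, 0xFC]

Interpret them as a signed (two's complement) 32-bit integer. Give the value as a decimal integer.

Big-endian stores the most-significant byte at the lowest address.
The bytes are already most-significant first: 0x2456C1FC.
0x2456C1FC = 609665532.

609665532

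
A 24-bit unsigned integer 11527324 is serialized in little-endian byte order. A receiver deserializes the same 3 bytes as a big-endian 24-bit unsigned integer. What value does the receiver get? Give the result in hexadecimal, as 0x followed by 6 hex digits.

11527324 in 24-bit hexadecimal is 0xAFE49C.
Stored little-endian, the bytes at ascending addresses are 9C E4 AF.
Read back as big-endian, the last byte is least significant, giving 0x9CE4AF.

0x9CE4AF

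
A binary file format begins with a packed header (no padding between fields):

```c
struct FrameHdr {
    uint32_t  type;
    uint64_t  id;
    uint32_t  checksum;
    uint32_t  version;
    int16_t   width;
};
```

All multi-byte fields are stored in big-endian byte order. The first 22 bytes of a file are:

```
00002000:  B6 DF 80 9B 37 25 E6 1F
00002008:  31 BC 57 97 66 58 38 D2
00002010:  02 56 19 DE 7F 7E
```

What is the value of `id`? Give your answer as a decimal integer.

3973835267877132183

`id` follows `type` (4 bytes), so it starts at byte offset 4 and occupies 8 bytes.
Bytes at offsets 4..11: 37 25 E6 1F 31 BC 57 97.
In big-endian order the high byte comes first in memory.
The bytes are already most-significant first: 0x3725E61F31BC5797.
0x3725E61F31BC5797 = 3973835267877132183.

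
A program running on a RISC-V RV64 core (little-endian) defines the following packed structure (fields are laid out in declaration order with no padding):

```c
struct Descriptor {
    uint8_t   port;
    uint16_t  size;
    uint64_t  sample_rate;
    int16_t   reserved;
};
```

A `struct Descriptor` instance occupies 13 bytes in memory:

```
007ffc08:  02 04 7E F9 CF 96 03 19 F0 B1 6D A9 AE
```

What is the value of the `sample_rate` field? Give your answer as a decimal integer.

`sample_rate` follows `port` (1 B), `size` (2 B), so it starts at offset 1 + 2 = 3 and occupies 8 bytes.
Bytes at offsets 3..10: F9 CF 96 03 19 F0 B1 6D.
Little-endian: lowest address holds the least-significant byte.
Reassemble most-significant byte first: 6D B1 F0 19 03 96 CF F9 → 0x6DB1F0190396CFF9.
0x6DB1F0190396CFF9 = 7904362811236995065.

7904362811236995065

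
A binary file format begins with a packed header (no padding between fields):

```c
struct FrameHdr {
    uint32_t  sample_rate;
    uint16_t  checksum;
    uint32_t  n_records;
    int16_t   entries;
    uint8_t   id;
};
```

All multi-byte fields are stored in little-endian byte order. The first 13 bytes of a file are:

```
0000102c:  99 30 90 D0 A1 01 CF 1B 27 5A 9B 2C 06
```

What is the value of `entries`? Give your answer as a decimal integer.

11419

`entries` follows `sample_rate` (4 B), `checksum` (2 B), `n_records` (4 B), so it starts at offset 4 + 2 + 4 = 10 and occupies 2 bytes.
Bytes at offsets 10..11: 9B 2C.
Little-endian: lowest address holds the least-significant byte.
Reassemble most-significant byte first: 2C 9B → 0x2C9B.
0x2C9B = 11419.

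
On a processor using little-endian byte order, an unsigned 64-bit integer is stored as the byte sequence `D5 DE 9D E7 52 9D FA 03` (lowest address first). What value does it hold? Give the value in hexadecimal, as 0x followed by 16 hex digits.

0x03FA9D52E79DDED5

Little-endian: lowest address holds the least-significant byte.
Reassemble most-significant byte first: 03 FA 9D 52 E7 9D DE D5 → 0x03FA9D52E79DDED5.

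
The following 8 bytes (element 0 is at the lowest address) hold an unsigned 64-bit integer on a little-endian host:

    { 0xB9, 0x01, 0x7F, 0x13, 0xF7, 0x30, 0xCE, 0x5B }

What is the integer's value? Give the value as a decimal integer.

Little-endian: lowest address holds the least-significant byte.
Reassemble most-significant byte first: 5B CE 30 F7 13 7F 01 B9 → 0x5BCE30F7137F01B9.
0x5BCE30F7137F01B9 = 6615278740395983289.

6615278740395983289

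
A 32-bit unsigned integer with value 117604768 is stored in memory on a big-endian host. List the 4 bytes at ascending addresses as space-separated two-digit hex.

07 02 81 A0

117604768 in hexadecimal, padded to 32 bits, is 0x070281A0.
Split into bytes (most-significant first): 07 02 81 A0.
In big-endian order the high byte comes first in memory.
So the memory order matches the most-significant-first order: 07 02 81 A0.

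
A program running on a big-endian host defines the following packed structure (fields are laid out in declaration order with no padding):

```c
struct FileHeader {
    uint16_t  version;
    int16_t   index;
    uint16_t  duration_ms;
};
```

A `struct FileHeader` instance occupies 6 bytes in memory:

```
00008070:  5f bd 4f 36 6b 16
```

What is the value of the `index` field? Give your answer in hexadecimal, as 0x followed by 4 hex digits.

`index` follows `version` (2 bytes), so it starts at byte offset 2 and occupies 2 bytes.
Bytes at offsets 2..3: 4F 36.
Big-endian: lowest address holds the most-significant byte.
The bytes are already most-significant first: 0x4F36.

0x4F36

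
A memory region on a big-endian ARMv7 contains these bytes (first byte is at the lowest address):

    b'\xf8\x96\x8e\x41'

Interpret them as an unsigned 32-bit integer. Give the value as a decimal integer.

4170616385

Big-endian: lowest address holds the most-significant byte.
The bytes are already most-significant first: 0xF8968E41.
0xF8968E41 = 4170616385.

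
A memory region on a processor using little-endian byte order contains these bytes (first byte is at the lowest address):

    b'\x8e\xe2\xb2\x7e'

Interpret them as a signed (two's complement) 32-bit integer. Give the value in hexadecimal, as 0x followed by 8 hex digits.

0x7EB2E28E

Little-endian stores the least-significant byte at the lowest address.
Reassemble most-significant byte first: 7E B2 E2 8E → 0x7EB2E28E.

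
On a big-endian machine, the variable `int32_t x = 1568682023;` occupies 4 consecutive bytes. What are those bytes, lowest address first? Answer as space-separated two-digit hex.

1568682023 in hexadecimal, padded to 32 bits, is 0x5D803027.
Split into bytes (most-significant first): 5D 80 30 27.
In big-endian order the high byte comes first in memory.
So the memory order matches the most-significant-first order: 5D 80 30 27.

5D 80 30 27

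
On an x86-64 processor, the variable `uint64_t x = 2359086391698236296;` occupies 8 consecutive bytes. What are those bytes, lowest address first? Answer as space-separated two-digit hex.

88 A3 A1 03 93 28 BD 20

2359086391698236296 in hexadecimal, padded to 64 bits, is 0x20BD289303A1A388.
Split into bytes (most-significant first): 20 BD 28 93 03 A1 A3 88.
In little-endian order the low byte comes first in memory.
So at ascending addresses the bytes are 88 A3 A1 03 93 28 BD 20.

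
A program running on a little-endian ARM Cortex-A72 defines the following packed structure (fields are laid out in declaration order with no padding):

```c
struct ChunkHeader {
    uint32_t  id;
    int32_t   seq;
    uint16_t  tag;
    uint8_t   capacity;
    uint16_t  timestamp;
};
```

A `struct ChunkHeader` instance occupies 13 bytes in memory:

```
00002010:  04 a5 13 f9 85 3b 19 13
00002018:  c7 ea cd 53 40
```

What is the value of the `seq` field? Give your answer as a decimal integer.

320420741

`seq` follows `id` (4 bytes), so it starts at byte offset 4 and occupies 4 bytes.
Bytes at offsets 4..7: 85 3B 19 13.
Little-endian stores the least-significant byte at the lowest address.
Reassemble most-significant byte first: 13 19 3B 85 → 0x13193B85.
0x13193B85 = 320420741.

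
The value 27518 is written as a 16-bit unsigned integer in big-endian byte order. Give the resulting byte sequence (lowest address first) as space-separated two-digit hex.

27518 in hexadecimal, padded to 16 bits, is 0x6B7E.
Split into bytes (most-significant first): 6B 7E.
Big-endian stores the most-significant byte at the lowest address.
So the memory order matches the most-significant-first order: 6B 7E.

6B 7E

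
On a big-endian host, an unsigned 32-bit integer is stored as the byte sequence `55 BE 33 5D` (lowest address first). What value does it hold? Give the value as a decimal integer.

1438528349

Big-endian stores the most-significant byte at the lowest address.
The bytes are already most-significant first: 0x55BE335D.
0x55BE335D = 1438528349.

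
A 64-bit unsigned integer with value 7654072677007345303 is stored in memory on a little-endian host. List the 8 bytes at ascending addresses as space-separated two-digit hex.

97 C6 0B F6 8B BA 38 6A

7654072677007345303 in hexadecimal, padded to 64 bits, is 0x6A38BA8BF60BC697.
Split into bytes (most-significant first): 6A 38 BA 8B F6 0B C6 97.
Little-endian: lowest address holds the least-significant byte.
So at ascending addresses the bytes are 97 C6 0B F6 8B BA 38 6A.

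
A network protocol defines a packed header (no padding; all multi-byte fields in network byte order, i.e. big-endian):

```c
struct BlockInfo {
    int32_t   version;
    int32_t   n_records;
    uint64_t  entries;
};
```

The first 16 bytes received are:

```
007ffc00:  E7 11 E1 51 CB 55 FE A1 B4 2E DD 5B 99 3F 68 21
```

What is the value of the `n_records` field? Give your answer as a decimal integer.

`n_records` follows `version` (4 bytes), so it starts at byte offset 4 and occupies 4 bytes.
Bytes at offsets 4..7: CB 55 FE A1.
Big-endian: lowest address holds the most-significant byte.
The bytes are already most-significant first: 0xCB55FEA1.
Top bit is set, so as a signed 32-bit value this is 0xCB55FEA1 − 2^32 = -883556703.

-883556703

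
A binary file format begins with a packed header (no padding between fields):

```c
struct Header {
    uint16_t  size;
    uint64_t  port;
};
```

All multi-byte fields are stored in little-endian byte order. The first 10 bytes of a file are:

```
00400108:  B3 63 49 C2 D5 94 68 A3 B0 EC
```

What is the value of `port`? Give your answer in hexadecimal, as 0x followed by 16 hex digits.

0xECB0A36894D5C249

`port` follows `size` (2 bytes), so it starts at byte offset 2 and occupies 8 bytes.
Bytes at offsets 2..9: 49 C2 D5 94 68 A3 B0 EC.
In little-endian order the low byte comes first in memory.
Reassemble most-significant byte first: EC B0 A3 68 94 D5 C2 49 → 0xECB0A36894D5C249.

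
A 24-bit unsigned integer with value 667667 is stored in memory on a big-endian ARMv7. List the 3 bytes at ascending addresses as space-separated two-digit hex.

0A 30 13

667667 in hexadecimal, padded to 24 bits, is 0x0A3013.
Split into bytes (most-significant first): 0A 30 13.
In big-endian order the high byte comes first in memory.
So the memory order matches the most-significant-first order: 0A 30 13.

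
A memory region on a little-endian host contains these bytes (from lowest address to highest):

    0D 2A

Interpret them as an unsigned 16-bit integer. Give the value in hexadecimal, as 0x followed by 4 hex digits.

0x2A0D

In little-endian order the low byte comes first in memory.
Reassemble most-significant byte first: 2A 0D → 0x2A0D.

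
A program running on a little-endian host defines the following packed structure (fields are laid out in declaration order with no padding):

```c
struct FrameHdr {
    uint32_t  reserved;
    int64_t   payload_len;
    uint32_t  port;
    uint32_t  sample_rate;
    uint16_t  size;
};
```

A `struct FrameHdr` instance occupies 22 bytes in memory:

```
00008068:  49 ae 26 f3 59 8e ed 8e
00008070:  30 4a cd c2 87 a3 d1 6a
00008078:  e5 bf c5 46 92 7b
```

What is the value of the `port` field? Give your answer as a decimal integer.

1792123783

`port` follows `reserved` (4 B), `payload_len` (8 B), so it starts at offset 4 + 8 = 12 and occupies 4 bytes.
Bytes at offsets 12..15: 87 A3 D1 6A.
Little-endian stores the least-significant byte at the lowest address.
Reassemble most-significant byte first: 6A D1 A3 87 → 0x6AD1A387.
0x6AD1A387 = 1792123783.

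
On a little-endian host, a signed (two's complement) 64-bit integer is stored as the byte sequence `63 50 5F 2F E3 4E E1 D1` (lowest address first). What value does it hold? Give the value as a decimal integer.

-3323288312363397021

In little-endian order the low byte comes first in memory.
Reassemble most-significant byte first: D1 E1 4E E3 2F 5F 50 63 → 0xD1E14EE32F5F5063.
Top bit is set, so as a signed 64-bit value this is 0xD1E14EE32F5F5063 − 2^64 = -3323288312363397021.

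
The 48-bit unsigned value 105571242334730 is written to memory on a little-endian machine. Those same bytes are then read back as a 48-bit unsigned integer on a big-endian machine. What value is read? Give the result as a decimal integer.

105571242334730 in 48-bit hexadecimal is 0x60043865DA0A.
Stored little-endian, the bytes at ascending addresses are 0A DA 65 38 04 60.
Read back as big-endian, the last byte is least significant, giving 0x0ADA65380460.
0x0ADA65380460 = 11933117318240.

11933117318240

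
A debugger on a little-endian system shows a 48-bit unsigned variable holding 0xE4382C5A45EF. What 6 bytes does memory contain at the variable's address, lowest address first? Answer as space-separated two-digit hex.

Split into bytes (most-significant first): E4 38 2C 5A 45 EF.
Little-endian stores the least-significant byte at the lowest address.
So at ascending addresses the bytes are EF 45 5A 2C 38 E4.

EF 45 5A 2C 38 E4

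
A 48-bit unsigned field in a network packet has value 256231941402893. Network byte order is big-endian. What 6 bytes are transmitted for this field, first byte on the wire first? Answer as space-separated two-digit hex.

E9 0A A5 D8 F1 0D

256231941402893 in hexadecimal, padded to 48 bits, is 0xE90AA5D8F10D.
Split into bytes (most-significant first): E9 0A A5 D8 F1 0D.
In big-endian order the high byte comes first in memory.
So the memory order matches the most-significant-first order: E9 0A A5 D8 F1 0D.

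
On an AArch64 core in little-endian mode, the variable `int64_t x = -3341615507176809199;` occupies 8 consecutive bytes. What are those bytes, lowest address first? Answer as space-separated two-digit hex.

11 1D CA 9E 66 32 A0 D1

Two's complement of -3341615507176809199 in 64 bits: 3341615507176809199 = 0x2E5FCD996135E2EF; invert → 0xD1A032669ECA1D10; add 1 → 0xD1A032669ECA1D11.
Split into bytes (most-significant first): D1 A0 32 66 9E CA 1D 11.
Little-endian stores the least-significant byte at the lowest address.
So at ascending addresses the bytes are 11 1D CA 9E 66 32 A0 D1.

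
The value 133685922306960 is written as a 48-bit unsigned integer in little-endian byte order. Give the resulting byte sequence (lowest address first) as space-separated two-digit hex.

133685922306960 in hexadecimal, padded to 48 bits, is 0x79962DE91B90.
Split into bytes (most-significant first): 79 96 2D E9 1B 90.
Little-endian: lowest address holds the least-significant byte.
So at ascending addresses the bytes are 90 1B E9 2D 96 79.

90 1B E9 2D 96 79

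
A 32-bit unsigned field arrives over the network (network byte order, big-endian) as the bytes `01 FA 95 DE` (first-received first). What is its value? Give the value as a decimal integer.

33199582

Big-endian: lowest address holds the most-significant byte.
The bytes are already most-significant first: 0x01FA95DE.
0x01FA95DE = 33199582.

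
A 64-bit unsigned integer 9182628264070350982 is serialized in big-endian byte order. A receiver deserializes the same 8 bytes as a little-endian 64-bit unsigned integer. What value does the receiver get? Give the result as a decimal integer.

9658075129053147007

9182628264070350982 in 64-bit hexadecimal is 0x7F6F3FC128600886.
Stored big-endian, the bytes at ascending addresses are 7F 6F 3F C1 28 60 08 86.
Read back as little-endian, the first byte is least significant, giving 0x86086028C13F6F7F.
0x86086028C13F6F7F = 9658075129053147007.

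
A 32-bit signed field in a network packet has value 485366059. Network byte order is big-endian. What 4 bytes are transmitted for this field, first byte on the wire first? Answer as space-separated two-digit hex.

485366059 in hexadecimal, padded to 32 bits, is 0x1CEE192B.
Split into bytes (most-significant first): 1C EE 19 2B.
Big-endian stores the most-significant byte at the lowest address.
So the memory order matches the most-significant-first order: 1C EE 19 2B.

1C EE 19 2B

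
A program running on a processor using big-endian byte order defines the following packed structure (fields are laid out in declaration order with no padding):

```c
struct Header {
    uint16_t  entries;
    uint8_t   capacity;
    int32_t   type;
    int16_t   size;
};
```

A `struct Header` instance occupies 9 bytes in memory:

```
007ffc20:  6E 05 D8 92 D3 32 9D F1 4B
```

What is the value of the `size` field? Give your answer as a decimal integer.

-3765

`size` follows `entries` (2 B), `capacity` (1 B), `type` (4 B), so it starts at offset 2 + 1 + 4 = 7 and occupies 2 bytes.
Bytes at offsets 7..8: F1 4B.
In big-endian order the high byte comes first in memory.
The bytes are already most-significant first: 0xF14B.
Top bit is set, so as a signed 16-bit value this is 0xF14B − 2^16 = -3765.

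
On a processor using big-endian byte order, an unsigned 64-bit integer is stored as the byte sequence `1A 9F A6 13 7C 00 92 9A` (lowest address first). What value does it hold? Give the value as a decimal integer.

1918434568898122394

Big-endian: lowest address holds the most-significant byte.
The bytes are already most-significant first: 0x1A9FA6137C00929A.
0x1A9FA6137C00929A = 1918434568898122394.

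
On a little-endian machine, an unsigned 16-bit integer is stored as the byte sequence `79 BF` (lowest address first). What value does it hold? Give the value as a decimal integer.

Little-endian stores the least-significant byte at the lowest address.
Reassemble most-significant byte first: BF 79 → 0xBF79.
0xBF79 = 49017.

49017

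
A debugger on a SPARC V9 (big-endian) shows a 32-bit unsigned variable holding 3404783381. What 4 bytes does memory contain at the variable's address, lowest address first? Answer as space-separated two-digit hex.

CA F0 DF 15

3404783381 in hexadecimal, padded to 32 bits, is 0xCAF0DF15.
Split into bytes (most-significant first): CA F0 DF 15.
Big-endian stores the most-significant byte at the lowest address.
So the memory order matches the most-significant-first order: CA F0 DF 15.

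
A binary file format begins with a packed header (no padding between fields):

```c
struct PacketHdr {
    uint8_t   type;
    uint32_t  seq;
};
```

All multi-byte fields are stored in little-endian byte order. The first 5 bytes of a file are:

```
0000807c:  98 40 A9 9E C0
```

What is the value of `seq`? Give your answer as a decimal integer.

3231623488

`seq` follows `type` (1 byte), so it starts at byte offset 1 and occupies 4 bytes.
Bytes at offsets 1..4: 40 A9 9E C0.
In little-endian order the low byte comes first in memory.
Reassemble most-significant byte first: C0 9E A9 40 → 0xC09EA940.
0xC09EA940 = 3231623488.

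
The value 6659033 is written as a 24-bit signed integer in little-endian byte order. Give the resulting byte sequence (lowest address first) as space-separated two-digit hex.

6659033 in hexadecimal, padded to 24 bits, is 0x659BD9.
Split into bytes (most-significant first): 65 9B D9.
In little-endian order the low byte comes first in memory.
So at ascending addresses the bytes are D9 9B 65.

D9 9B 65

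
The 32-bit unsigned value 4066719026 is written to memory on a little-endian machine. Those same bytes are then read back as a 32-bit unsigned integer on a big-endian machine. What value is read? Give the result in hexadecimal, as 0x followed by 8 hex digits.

4066719026 in 32-bit hexadecimal is 0xF2653532.
Stored little-endian, the bytes at ascending addresses are 32 35 65 F2.
Read back as big-endian, the last byte is least significant, giving 0x323565F2.

0x323565F2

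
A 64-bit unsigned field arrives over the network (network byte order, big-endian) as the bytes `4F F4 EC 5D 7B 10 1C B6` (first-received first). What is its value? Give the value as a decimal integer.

Big-endian stores the most-significant byte at the lowest address.
The bytes are already most-significant first: 0x4FF4EC5D7B101CB6.
0x4FF4EC5D7B101CB6 = 5761489709554474166.

5761489709554474166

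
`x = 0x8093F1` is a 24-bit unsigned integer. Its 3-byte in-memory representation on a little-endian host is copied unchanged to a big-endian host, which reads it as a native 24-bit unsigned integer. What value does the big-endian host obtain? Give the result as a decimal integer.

Stored little-endian, the bytes at ascending addresses are F1 93 80.
Read back as big-endian, the last byte is least significant, giving 0xF19380.
0xF19380 = 15831936.

15831936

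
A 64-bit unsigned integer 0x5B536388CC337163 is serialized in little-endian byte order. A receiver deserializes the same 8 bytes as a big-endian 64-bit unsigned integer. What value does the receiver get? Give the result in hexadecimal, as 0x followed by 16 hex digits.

Stored little-endian, the bytes at ascending addresses are 63 71 33 CC 88 63 53 5B.
Read back as big-endian, the last byte is least significant, giving 0x637133CC8863535B.

0x637133CC8863535B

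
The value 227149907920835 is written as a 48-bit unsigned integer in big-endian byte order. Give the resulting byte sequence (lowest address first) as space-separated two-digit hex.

227149907920835 in hexadecimal, padded to 48 bits, is 0xCE97759287C3.
Split into bytes (most-significant first): CE 97 75 92 87 C3.
Big-endian: lowest address holds the most-significant byte.
So the memory order matches the most-significant-first order: CE 97 75 92 87 C3.

CE 97 75 92 87 C3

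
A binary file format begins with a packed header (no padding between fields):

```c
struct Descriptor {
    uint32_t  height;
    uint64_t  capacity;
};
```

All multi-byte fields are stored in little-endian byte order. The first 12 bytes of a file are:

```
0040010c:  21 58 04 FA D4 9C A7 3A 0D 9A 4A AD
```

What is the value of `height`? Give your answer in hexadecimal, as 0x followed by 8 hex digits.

`height` is the first field, at byte offset 0, occupying 4 bytes.
Bytes at offsets 0..3: 21 58 04 FA.
In little-endian order the low byte comes first in memory.
Reassemble most-significant byte first: FA 04 58 21 → 0xFA045821.

0xFA045821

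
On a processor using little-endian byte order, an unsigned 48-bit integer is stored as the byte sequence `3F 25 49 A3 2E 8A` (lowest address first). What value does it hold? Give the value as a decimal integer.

Little-endian: lowest address holds the least-significant byte.
Reassemble most-significant byte first: 8A 2E A3 49 25 3F → 0x8A2EA349253F.
0x8A2EA349253F = 151932912608575.

151932912608575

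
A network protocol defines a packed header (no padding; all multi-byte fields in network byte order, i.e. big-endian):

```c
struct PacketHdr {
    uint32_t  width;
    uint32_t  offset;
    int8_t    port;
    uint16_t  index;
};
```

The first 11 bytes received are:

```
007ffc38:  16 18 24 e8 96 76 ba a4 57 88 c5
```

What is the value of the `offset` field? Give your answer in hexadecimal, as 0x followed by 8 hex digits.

`offset` follows `width` (4 bytes), so it starts at byte offset 4 and occupies 4 bytes.
Bytes at offsets 4..7: 96 76 BA A4.
Big-endian stores the most-significant byte at the lowest address.
The bytes are already most-significant first: 0x9676BAA4.

0x9676BAA4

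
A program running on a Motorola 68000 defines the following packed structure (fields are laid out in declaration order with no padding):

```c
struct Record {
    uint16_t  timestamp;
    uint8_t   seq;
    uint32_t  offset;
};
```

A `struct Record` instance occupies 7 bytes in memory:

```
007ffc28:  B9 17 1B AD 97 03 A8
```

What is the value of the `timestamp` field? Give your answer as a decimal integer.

`timestamp` is the first field, at byte offset 0, occupying 2 bytes.
Bytes at offsets 0..1: B9 17.
Big-endian: lowest address holds the most-significant byte.
The bytes are already most-significant first: 0xB917.
0xB917 = 47383.

47383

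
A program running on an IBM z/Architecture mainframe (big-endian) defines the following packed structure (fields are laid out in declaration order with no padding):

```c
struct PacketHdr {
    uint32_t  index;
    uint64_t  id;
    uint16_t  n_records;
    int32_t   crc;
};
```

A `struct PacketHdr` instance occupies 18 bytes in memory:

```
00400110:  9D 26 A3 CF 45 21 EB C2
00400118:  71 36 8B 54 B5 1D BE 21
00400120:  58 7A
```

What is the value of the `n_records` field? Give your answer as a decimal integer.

`n_records` follows `index` (4 B), `id` (8 B), so it starts at offset 4 + 8 = 12 and occupies 2 bytes.
Bytes at offsets 12..13: B5 1D.
In big-endian order the high byte comes first in memory.
The bytes are already most-significant first: 0xB51D.
0xB51D = 46365.

46365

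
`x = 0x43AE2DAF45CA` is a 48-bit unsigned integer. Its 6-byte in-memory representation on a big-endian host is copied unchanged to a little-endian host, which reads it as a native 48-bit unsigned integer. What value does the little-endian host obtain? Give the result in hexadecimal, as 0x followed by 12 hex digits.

0xCA45AF2DAE43

Stored big-endian, the bytes at ascending addresses are 43 AE 2D AF 45 CA.
Read back as little-endian, the first byte is least significant, giving 0xCA45AF2DAE43.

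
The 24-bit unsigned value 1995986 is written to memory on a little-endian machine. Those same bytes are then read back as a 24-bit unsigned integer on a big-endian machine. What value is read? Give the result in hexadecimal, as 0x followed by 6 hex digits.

1995986 in 24-bit hexadecimal is 0x1E74D2.
Stored little-endian, the bytes at ascending addresses are D2 74 1E.
Read back as big-endian, the last byte is least significant, giving 0xD2741E.

0xD2741E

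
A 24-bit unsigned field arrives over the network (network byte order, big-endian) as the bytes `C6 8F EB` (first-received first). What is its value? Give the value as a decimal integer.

In big-endian order the high byte comes first in memory.
The bytes are already most-significant first: 0xC68FEB.
0xC68FEB = 13012971.

13012971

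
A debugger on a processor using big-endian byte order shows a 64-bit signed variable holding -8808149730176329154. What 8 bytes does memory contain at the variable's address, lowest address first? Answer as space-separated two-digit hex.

Two's complement of -8808149730176329154 in 64 bits: 8808149730176329154 = 0x7A3CD583139CE5C2; invert → 0x85C32A7CEC631A3D; add 1 → 0x85C32A7CEC631A3E.
Split into bytes (most-significant first): 85 C3 2A 7C EC 63 1A 3E.
In big-endian order the high byte comes first in memory.
So the memory order matches the most-significant-first order: 85 C3 2A 7C EC 63 1A 3E.

85 C3 2A 7C EC 63 1A 3E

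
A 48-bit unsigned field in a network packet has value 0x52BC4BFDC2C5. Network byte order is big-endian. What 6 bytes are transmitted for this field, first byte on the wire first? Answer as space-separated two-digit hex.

52 BC 4B FD C2 C5

Split into bytes (most-significant first): 52 BC 4B FD C2 C5.
Big-endian: lowest address holds the most-significant byte.
So the memory order matches the most-significant-first order: 52 BC 4B FD C2 C5.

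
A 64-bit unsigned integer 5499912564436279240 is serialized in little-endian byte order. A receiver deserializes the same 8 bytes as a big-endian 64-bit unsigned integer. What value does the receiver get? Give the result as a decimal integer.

5499912564436279240 in 64-bit hexadecimal is 0x4C539D566AEE9FC8.
Stored little-endian, the bytes at ascending addresses are C8 9F EE 6A 56 9D 53 4C.
Read back as big-endian, the last byte is least significant, giving 0xC89FEE6A569D534C.
0xC89FEE6A569D534C = 14456535469369676620.

14456535469369676620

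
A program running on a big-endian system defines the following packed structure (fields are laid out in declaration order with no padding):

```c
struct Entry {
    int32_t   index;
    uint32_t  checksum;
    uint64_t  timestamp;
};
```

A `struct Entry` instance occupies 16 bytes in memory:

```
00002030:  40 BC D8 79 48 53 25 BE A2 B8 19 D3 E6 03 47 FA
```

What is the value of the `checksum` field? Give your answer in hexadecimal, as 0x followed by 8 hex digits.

`checksum` follows `index` (4 bytes), so it starts at byte offset 4 and occupies 4 bytes.
Bytes at offsets 4..7: 48 53 25 BE.
Big-endian stores the most-significant byte at the lowest address.
The bytes are already most-significant first: 0x485325BE.

0x485325BE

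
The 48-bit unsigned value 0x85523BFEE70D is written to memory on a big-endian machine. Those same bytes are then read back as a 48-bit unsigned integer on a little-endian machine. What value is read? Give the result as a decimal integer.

15290053907077

Stored big-endian, the bytes at ascending addresses are 85 52 3B FE E7 0D.
Read back as little-endian, the first byte is least significant, giving 0x0DE7FE3B5285.
0x0DE7FE3B5285 = 15290053907077.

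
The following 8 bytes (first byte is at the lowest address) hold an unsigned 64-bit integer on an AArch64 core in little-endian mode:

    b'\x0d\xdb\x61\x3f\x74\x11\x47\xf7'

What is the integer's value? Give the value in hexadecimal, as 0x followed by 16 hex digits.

0xF74711743F61DB0D

Little-endian stores the least-significant byte at the lowest address.
Reassemble most-significant byte first: F7 47 11 74 3F 61 DB 0D → 0xF74711743F61DB0D.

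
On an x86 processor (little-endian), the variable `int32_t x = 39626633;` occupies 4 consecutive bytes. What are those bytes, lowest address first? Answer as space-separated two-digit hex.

39626633 in hexadecimal, padded to 32 bits, is 0x025CA789.
Split into bytes (most-significant first): 02 5C A7 89.
Little-endian: lowest address holds the least-significant byte.
So at ascending addresses the bytes are 89 A7 5C 02.

89 A7 5C 02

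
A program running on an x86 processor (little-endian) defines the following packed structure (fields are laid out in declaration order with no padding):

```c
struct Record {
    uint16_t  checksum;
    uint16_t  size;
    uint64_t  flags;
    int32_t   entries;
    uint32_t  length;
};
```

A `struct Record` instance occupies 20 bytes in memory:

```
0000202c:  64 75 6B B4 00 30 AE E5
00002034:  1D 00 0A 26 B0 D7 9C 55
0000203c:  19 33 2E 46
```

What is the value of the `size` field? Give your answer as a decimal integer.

`size` follows `checksum` (2 bytes), so it starts at byte offset 2 and occupies 2 bytes.
Bytes at offsets 2..3: 6B B4.
Little-endian: lowest address holds the least-significant byte.
Reassemble most-significant byte first: B4 6B → 0xB46B.
0xB46B = 46187.

46187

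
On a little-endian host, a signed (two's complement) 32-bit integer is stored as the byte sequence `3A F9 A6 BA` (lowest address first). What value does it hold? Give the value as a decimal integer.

-1163462342

Little-endian stores the least-significant byte at the lowest address.
Reassemble most-significant byte first: BA A6 F9 3A → 0xBAA6F93A.
Top bit is set, so as a signed 32-bit value this is 0xBAA6F93A − 2^32 = -1163462342.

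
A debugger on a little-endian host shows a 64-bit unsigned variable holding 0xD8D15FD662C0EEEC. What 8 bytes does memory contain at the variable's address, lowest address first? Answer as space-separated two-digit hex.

EC EE C0 62 D6 5F D1 D8

Split into bytes (most-significant first): D8 D1 5F D6 62 C0 EE EC.
Little-endian stores the least-significant byte at the lowest address.
So at ascending addresses the bytes are EC EE C0 62 D6 5F D1 D8.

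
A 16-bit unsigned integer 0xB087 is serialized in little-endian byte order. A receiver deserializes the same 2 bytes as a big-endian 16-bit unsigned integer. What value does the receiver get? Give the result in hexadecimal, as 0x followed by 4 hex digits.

0x87B0

Stored little-endian, the bytes at ascending addresses are 87 B0.
Read back as big-endian, the last byte is least significant, giving 0x87B0.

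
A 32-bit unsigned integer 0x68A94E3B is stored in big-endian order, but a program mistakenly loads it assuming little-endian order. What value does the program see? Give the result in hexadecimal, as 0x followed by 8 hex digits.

Stored big-endian, the bytes at ascending addresses are 68 A9 4E 3B.
Read back as little-endian, the first byte is least significant, giving 0x3B4EA968.

0x3B4EA968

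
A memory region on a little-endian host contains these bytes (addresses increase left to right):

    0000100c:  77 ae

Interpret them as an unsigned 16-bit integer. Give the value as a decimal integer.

44663

Little-endian: lowest address holds the least-significant byte.
Reassemble most-significant byte first: AE 77 → 0xAE77.
0xAE77 = 44663.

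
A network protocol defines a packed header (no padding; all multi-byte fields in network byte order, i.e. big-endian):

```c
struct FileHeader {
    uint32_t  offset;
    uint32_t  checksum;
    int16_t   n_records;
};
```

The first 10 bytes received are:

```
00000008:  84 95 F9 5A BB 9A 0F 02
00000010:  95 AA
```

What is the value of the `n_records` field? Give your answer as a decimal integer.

-27222

`n_records` follows `offset` (4 B), `checksum` (4 B), so it starts at offset 4 + 4 = 8 and occupies 2 bytes.
Bytes at offsets 8..9: 95 AA.
Big-endian: lowest address holds the most-significant byte.
The bytes are already most-significant first: 0x95AA.
Top bit is set, so as a signed 16-bit value this is 0x95AA − 2^16 = -27222.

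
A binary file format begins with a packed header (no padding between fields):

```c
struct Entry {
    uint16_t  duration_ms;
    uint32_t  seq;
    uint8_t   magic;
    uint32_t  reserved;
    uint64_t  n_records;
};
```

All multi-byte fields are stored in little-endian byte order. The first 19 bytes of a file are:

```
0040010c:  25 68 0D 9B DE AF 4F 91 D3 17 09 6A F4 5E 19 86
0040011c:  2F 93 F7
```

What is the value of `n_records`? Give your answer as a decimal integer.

17839654801942443114

`n_records` follows `duration_ms` (2 B), `seq` (4 B), `magic` (1 B), `reserved` (4 B), so it starts at offset 2 + 4 + 1 + 4 = 11 and occupies 8 bytes.
Bytes at offsets 11..18: 6A F4 5E 19 86 2F 93 F7.
Little-endian: lowest address holds the least-significant byte.
Reassemble most-significant byte first: F7 93 2F 86 19 5E F4 6A → 0xF7932F86195EF46A.
0xF7932F86195EF46A = 17839654801942443114.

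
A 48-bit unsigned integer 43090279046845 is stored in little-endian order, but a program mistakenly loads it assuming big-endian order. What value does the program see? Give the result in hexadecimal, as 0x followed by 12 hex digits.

43090279046845 in 48-bit hexadecimal is 0x2730BCC69EBD.
Stored little-endian, the bytes at ascending addresses are BD 9E C6 BC 30 27.
Read back as big-endian, the last byte is least significant, giving 0xBD9EC6BC3027.

0xBD9EC6BC3027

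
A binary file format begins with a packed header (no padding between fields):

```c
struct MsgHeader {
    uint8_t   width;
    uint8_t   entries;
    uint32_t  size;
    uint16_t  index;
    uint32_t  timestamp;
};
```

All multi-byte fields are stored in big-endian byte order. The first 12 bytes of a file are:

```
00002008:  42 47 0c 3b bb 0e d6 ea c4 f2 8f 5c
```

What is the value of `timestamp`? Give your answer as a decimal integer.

`timestamp` follows `width` (1 B), `entries` (1 B), `size` (4 B), `index` (2 B), so it starts at offset 1 + 1 + 4 + 2 = 8 and occupies 4 bytes.
Bytes at offsets 8..11: C4 F2 8F 5C.
Big-endian: lowest address holds the most-significant byte.
The bytes are already most-significant first: 0xC4F28F5C.
0xC4F28F5C = 3304230748.

3304230748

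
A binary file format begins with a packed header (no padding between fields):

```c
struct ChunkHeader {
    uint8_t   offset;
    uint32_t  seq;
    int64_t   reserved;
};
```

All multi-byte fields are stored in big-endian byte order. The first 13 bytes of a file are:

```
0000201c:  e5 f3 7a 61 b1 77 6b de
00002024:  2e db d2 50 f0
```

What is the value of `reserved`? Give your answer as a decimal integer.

8605215805859320048

`reserved` follows `offset` (1 B), `seq` (4 B), so it starts at offset 1 + 4 = 5 and occupies 8 bytes.
Bytes at offsets 5..12: 77 6B DE 2E DB D2 50 F0.
Big-endian stores the most-significant byte at the lowest address.
The bytes are already most-significant first: 0x776BDE2EDBD250F0.
0x776BDE2EDBD250F0 = 8605215805859320048.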